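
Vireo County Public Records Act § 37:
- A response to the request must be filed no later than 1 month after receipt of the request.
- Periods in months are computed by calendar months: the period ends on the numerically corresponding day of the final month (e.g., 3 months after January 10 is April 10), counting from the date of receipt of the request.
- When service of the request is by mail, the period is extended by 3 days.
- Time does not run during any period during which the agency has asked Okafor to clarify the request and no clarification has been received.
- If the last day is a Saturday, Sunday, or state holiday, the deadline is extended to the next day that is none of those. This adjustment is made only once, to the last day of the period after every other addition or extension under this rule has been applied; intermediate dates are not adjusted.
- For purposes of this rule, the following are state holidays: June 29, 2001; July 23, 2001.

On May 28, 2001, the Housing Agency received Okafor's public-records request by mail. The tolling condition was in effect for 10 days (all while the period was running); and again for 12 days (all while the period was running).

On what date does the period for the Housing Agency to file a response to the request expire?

July 24, 2001

1 month after May 28, 2001 is June 28, 2001.
Service was by mail, adding 3 days: June 28, 2001 + 3 days = July 1, 2001.
Tolling adds 10 days: July 1, 2001 + 10 days = July 11, 2001.
Tolling adds 12 days: July 11, 2001 + 12 days = July 23, 2001.
July 23, 2001 is a listed holiday. The next qualifying day is July 24, 2001.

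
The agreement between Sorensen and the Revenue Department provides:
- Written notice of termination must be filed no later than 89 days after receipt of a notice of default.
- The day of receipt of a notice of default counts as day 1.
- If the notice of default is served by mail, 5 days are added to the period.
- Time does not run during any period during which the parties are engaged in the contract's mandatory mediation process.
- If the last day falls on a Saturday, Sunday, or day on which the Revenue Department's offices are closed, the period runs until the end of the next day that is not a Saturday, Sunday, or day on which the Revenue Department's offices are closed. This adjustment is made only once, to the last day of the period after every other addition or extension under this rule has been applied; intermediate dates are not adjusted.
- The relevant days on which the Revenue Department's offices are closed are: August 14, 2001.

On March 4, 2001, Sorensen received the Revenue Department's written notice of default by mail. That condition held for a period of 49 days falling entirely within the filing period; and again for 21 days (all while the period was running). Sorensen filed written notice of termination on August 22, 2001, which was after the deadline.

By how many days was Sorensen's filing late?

7 days

Counting March 4, 2001 as day 1, day 89 is May 31, 2001.
Service was by mail, adding 5 days: May 31, 2001 + 5 days = June 5, 2001.
Tolling adds 49 days: June 5, 2001 + 49 days = July 24, 2001.
Tolling adds 21 days: July 24, 2001 + 21 days = August 14, 2001.
August 14, 2001 is a listed holiday. The next qualifying day is August 15, 2001.
The deadline is August 15, 2001; from August 15, 2001 to August 22, 2001 is 7 days.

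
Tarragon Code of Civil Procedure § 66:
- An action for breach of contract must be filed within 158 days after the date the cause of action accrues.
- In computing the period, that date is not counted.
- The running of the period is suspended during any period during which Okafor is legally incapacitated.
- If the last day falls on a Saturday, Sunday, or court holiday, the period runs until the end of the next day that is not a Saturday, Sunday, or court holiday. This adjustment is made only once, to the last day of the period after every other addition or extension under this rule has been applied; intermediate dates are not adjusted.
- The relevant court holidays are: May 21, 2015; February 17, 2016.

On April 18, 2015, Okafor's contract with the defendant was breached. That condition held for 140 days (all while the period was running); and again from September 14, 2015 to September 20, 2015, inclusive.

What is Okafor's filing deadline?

158 days after April 18, 2015 is September 23, 2015.
Tolling adds 140 days: September 23, 2015 + 140 days = February 10, 2016.
From September 14, 2015 through September 20, 2015 inclusive is 7 days; tolling adds 7 days: February 10, 2016 + 7 days = February 17, 2016.
February 17, 2016 is a listed holiday. The next qualifying day is February 18, 2016.

February 18, 2016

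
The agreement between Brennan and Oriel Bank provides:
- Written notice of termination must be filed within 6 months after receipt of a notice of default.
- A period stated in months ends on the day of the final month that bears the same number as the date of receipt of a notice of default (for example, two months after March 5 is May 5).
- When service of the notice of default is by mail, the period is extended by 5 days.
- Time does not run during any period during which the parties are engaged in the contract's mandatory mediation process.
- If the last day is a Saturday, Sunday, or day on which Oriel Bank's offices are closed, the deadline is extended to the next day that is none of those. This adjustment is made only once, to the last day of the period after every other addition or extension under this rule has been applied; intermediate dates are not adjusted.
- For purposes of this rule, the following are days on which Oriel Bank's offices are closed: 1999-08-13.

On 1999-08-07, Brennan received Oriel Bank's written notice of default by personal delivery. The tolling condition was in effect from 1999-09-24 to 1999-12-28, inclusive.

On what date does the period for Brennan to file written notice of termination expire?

6 months after 1999-08-07 is February 7, 2000.
Service was not by mail, so no mail extension applies.
From September 24, 1999 through December 28, 1999 inclusive is 96 days; tolling adds 96 days: February 7, 2000 + 96 days = May 13, 2000.
May 13, 2000 is Saturday; May 14, 2000 is Sunday. The next qualifying day is May 15, 2000.

May 15, 2000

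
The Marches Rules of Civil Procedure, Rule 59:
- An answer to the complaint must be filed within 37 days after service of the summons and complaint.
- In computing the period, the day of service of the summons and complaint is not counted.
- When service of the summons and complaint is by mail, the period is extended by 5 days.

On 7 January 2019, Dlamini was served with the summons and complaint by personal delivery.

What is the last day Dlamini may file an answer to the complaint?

February 13, 2019

37 days after 7 January 2019 is February 13, 2019.
Service was not by mail, so no mail extension applies.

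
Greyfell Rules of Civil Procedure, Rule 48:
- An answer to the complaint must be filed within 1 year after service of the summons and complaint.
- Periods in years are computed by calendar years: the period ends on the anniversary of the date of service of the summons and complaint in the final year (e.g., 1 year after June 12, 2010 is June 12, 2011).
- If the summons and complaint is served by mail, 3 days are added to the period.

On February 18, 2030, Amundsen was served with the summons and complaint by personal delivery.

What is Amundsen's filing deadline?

1 year after February 18, 2030 is February 18, 2031.
Service was not by mail, so no mail extension applies.

February 18, 2031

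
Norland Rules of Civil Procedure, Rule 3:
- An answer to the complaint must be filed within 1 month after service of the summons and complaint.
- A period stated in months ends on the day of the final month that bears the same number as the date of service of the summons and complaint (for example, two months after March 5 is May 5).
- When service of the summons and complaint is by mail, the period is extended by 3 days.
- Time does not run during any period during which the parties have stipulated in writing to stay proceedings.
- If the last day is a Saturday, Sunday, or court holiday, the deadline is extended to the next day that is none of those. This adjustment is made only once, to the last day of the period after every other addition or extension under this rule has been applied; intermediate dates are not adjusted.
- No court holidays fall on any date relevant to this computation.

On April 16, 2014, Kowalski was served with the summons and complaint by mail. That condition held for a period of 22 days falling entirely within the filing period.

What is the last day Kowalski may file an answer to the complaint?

June 10, 2014

1 month after April 16, 2014 is May 16, 2014.
Service was by mail, adding 3 days: May 16, 2014 + 3 days = May 19, 2014.
Tolling adds 22 days: May 19, 2014 + 22 days = June 10, 2014.
June 10, 2014 is a Tuesday and not a court holiday, so no extension applies.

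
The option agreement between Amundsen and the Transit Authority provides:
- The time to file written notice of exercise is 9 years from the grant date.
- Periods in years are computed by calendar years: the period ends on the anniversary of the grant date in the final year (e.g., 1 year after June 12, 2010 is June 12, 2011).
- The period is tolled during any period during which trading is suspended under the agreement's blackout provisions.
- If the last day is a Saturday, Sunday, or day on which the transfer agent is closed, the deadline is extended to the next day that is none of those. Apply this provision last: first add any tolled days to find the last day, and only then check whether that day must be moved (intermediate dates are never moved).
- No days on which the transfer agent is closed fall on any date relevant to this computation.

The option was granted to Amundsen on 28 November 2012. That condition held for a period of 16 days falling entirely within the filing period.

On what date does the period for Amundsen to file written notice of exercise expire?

9 years after 28 November 2012 is November 28, 2021.
Tolling adds 16 days: November 28, 2021 + 16 days = December 14, 2021.
December 14, 2021 is a Tuesday and not a day on which the transfer agent is closed, so no extension applies.

December 14, 2021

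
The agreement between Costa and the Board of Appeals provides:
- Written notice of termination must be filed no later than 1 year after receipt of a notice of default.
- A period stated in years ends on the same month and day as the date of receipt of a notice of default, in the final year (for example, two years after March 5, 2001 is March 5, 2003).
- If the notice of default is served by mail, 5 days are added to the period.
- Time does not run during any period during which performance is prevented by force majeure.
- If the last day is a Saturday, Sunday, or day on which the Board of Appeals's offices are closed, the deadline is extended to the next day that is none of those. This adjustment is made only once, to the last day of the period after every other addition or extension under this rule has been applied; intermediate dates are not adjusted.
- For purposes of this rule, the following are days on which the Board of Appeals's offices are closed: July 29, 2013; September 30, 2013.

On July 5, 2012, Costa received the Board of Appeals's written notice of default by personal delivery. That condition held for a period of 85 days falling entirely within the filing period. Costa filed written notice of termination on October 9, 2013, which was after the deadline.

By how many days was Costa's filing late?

1 year after July 5, 2012 is July 5, 2013.
Service was not by mail, so no mail extension applies.
Tolling adds 85 days: July 5, 2013 + 85 days = September 28, 2013.
September 28, 2013 is Saturday; September 29, 2013 is Sunday; September 30, 2013 is a listed holiday. The next qualifying day is October 1, 2013.
The deadline is October 1, 2013; from October 1, 2013 to October 9, 2013 is 8 days.

8 days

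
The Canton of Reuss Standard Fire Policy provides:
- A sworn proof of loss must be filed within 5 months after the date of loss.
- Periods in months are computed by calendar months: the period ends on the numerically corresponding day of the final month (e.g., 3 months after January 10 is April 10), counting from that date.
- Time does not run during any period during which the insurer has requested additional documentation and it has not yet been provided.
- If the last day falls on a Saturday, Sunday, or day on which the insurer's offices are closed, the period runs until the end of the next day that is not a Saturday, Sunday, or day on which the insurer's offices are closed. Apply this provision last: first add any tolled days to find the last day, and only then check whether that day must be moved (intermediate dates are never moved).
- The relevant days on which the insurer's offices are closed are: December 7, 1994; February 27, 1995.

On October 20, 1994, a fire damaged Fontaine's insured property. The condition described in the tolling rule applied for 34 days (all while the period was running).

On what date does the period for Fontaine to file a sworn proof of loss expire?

5 months after October 20, 1994 is March 20, 1995.
Tolling adds 34 days: March 20, 1995 + 34 days = April 23, 1995.
April 23, 1995 is Sunday. The next qualifying day is April 24, 1995.

April 24, 1995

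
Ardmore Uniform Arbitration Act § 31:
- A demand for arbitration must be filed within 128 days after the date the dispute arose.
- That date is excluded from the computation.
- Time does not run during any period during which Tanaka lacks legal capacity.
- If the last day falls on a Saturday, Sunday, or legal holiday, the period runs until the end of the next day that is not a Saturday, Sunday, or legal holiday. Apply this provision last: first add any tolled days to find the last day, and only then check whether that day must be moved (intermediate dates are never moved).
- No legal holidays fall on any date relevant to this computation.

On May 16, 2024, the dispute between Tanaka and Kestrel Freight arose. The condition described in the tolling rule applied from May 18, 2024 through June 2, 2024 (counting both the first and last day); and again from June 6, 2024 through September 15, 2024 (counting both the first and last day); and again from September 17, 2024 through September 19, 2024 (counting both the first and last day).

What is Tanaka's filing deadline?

January 20, 2025

128 days after May 16, 2024 is September 21, 2024.
From May 18, 2024 through June 2, 2024 inclusive is 16 days; tolling adds 16 days: September 21, 2024 + 16 days = October 7, 2024.
From June 6, 2024 through September 15, 2024 inclusive is 102 days; tolling adds 102 days: October 7, 2024 + 102 days = January 17, 2025.
From September 17, 2024 through September 19, 2024 inclusive is 3 days; tolling adds 3 days: January 17, 2025 + 3 days = January 20, 2025.
January 20, 2025 is a Monday and not a legal holiday, so no extension applies.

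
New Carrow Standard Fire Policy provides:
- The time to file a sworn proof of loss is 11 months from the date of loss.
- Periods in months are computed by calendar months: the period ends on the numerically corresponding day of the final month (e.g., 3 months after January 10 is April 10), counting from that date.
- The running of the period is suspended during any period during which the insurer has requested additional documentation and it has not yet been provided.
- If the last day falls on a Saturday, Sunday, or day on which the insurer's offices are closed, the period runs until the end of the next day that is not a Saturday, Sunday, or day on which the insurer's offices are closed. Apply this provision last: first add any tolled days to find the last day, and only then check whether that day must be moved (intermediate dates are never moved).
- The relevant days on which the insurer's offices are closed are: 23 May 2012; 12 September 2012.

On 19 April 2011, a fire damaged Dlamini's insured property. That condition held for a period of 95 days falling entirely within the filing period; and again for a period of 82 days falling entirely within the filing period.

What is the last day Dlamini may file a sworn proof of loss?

September 13, 2012

11 months after 19 April 2011 is March 19, 2012.
Tolling adds 95 days: March 19, 2012 + 95 days = June 22, 2012.
Tolling adds 82 days: June 22, 2012 + 82 days = September 12, 2012.
September 12, 2012 is a listed holiday. The next qualifying day is September 13, 2012.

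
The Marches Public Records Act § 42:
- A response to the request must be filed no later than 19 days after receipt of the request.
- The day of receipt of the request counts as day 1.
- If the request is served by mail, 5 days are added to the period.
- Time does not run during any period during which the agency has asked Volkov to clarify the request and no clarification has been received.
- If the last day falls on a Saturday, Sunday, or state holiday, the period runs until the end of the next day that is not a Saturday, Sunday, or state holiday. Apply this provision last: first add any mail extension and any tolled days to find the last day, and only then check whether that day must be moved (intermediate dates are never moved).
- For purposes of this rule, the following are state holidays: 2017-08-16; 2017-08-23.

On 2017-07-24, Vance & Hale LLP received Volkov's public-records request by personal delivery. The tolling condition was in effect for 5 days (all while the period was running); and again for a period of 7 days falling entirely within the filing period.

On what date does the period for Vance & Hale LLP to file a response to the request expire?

Counting 2017-07-24 as day 1, day 19 is August 11, 2017.
Service was not by mail, so no mail extension applies.
Tolling adds 5 days: August 11, 2017 + 5 days = August 16, 2017.
Tolling adds 7 days: August 16, 2017 + 7 days = August 23, 2017.
August 23, 2017 is a listed holiday. The next qualifying day is August 24, 2017.

August 24, 2017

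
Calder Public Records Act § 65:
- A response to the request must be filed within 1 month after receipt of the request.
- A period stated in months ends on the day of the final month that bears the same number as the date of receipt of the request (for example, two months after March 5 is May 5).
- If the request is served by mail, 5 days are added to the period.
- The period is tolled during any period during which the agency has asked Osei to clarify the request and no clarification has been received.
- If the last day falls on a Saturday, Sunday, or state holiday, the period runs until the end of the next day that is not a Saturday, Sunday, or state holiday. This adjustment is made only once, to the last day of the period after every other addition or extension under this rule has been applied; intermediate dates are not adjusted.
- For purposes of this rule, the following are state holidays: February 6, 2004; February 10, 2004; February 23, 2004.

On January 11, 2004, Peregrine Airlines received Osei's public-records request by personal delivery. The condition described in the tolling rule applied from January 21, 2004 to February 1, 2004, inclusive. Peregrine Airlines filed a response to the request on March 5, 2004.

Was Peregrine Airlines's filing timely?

1 month after January 11, 2004 is February 11, 2004.
Service was not by mail, so no mail extension applies.
From January 21, 2004 through February 1, 2004 inclusive is 12 days; tolling adds 12 days: February 11, 2004 + 12 days = February 23, 2004.
February 23, 2004 is a listed holiday. The next qualifying day is February 24, 2004.
The deadline is February 24, 2004; the filing on March 5, 2004 is after that date.

No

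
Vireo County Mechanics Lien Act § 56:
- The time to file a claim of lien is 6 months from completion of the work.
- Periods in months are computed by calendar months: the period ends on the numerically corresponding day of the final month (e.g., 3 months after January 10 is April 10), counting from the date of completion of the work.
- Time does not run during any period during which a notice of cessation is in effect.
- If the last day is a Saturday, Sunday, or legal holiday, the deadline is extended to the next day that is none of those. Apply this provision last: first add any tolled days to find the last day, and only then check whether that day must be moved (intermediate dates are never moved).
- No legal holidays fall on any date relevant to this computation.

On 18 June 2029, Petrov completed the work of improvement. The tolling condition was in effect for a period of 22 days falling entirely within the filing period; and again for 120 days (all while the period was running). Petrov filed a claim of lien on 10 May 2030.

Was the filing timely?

No

6 months after 18 June 2029 is December 18, 2029.
Tolling adds 22 days: December 18, 2029 + 22 days = January 9, 2030.
Tolling adds 120 days: January 9, 2030 + 120 days = May 9, 2030.
May 9, 2030 is a Thursday and not a legal holiday, so no extension applies.
The deadline is May 9, 2030; the filing on May 10, 2030 is after that date.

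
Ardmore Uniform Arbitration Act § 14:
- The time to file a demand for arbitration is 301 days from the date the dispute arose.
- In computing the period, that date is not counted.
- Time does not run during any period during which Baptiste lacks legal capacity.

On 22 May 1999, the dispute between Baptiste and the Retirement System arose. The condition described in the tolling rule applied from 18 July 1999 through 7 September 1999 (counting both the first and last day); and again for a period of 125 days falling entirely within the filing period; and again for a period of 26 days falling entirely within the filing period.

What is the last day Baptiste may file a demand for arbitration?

October 7, 2000

301 days after 22 May 1999 is March 18, 2000.
From July 18, 1999 through September 7, 1999 inclusive is 52 days; tolling adds 52 days: March 18, 2000 + 52 days = May 9, 2000.
Tolling adds 125 days: May 9, 2000 + 125 days = September 11, 2000.
Tolling adds 26 days: September 11, 2000 + 26 days = October 7, 2000.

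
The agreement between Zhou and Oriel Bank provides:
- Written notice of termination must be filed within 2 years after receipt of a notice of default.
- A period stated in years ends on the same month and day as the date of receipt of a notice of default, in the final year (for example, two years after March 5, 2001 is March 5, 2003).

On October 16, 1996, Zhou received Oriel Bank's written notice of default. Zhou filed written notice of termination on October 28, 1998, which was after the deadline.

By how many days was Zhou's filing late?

12 days

2 years after October 16, 1996 is October 16, 1998.
The deadline is October 16, 1998; from October 16, 1998 to October 28, 1998 is 12 days.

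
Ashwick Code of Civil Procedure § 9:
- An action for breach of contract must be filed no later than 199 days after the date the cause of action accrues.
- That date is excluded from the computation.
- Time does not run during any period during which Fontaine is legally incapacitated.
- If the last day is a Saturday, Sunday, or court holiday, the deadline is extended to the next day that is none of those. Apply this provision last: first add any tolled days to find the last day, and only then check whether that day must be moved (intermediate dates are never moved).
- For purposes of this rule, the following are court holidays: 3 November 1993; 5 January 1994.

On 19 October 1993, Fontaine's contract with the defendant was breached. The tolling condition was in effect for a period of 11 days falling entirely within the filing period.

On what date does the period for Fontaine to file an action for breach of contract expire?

May 17, 1994

199 days after 19 October 1993 is May 6, 1994.
Tolling adds 11 days: May 6, 1994 + 11 days = May 17, 1994.
May 17, 1994 is a Tuesday and not a court holiday, so no extension applies.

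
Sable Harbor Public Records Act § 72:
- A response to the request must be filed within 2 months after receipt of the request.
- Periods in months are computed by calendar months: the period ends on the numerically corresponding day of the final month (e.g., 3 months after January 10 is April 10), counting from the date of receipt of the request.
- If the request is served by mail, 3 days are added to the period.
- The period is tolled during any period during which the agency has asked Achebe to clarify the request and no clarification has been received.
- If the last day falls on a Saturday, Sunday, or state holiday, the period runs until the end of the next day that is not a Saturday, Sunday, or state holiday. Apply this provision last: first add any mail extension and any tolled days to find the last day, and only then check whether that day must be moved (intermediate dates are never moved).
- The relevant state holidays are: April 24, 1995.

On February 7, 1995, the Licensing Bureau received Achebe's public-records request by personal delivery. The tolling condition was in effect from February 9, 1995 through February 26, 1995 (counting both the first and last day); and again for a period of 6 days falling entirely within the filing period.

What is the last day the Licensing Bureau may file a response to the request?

May 1, 1995

2 months after February 7, 1995 is April 7, 1995.
Service was not by mail, so no mail extension applies.
From February 9, 1995 through February 26, 1995 inclusive is 18 days; tolling adds 18 days: April 7, 1995 + 18 days = April 25, 1995.
Tolling adds 6 days: April 25, 1995 + 6 days = May 1, 1995.
May 1, 1995 is a Monday and not a state holiday, so no extension applies.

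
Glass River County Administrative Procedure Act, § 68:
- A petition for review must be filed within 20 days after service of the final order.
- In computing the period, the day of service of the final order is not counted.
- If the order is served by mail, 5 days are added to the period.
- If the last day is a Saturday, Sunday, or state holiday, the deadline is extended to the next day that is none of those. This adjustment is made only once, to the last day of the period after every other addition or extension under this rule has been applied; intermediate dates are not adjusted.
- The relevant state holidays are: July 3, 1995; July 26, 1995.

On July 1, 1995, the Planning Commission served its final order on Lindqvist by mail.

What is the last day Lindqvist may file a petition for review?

July 27, 1995

20 days after July 1, 1995 is July 21, 1995.
Service was by mail, adding 5 days: July 21, 1995 + 5 days = July 26, 1995.
July 26, 1995 is a listed holiday. The next qualifying day is July 27, 1995.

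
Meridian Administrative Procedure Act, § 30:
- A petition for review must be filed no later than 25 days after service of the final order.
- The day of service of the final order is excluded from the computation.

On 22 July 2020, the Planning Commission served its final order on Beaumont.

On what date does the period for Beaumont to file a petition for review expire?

August 16, 2020

25 days after 22 July 2020 is August 16, 2020.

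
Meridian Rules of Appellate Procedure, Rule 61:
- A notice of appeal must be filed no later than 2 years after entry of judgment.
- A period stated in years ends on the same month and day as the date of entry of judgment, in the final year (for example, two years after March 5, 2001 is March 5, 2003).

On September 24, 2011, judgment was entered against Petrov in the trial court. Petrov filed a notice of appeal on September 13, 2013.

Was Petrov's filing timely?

2 years after September 24, 2011 is September 24, 2013.
The deadline is September 24, 2013; the filing on September 13, 2013 is on or before that date.

Yes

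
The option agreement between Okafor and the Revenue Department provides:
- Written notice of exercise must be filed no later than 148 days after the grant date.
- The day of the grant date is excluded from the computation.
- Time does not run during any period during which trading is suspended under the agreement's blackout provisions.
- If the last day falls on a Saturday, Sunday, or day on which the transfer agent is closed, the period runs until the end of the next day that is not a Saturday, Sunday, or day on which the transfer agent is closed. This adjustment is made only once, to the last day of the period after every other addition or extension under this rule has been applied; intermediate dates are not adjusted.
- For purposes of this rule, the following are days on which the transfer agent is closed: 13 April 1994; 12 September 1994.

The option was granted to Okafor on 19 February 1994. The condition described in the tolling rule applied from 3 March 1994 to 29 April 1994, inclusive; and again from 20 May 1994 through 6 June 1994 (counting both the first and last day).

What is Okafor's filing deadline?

October 3, 1994

148 days after 19 February 1994 is July 17, 1994.
From March 3, 1994 through April 29, 1994 inclusive is 58 days; tolling adds 58 days: July 17, 1994 + 58 days = September 13, 1994.
From May 20, 1994 through June 6, 1994 inclusive is 18 days; tolling adds 18 days: September 13, 1994 + 18 days = October 1, 1994.
October 1, 1994 is Saturday; October 2, 1994 is Sunday. The next qualifying day is October 3, 1994.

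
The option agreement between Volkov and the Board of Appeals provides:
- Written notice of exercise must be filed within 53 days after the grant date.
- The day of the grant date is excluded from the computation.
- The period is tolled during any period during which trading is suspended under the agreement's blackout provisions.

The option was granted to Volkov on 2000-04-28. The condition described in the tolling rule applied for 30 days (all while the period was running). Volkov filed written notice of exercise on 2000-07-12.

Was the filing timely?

Yes

53 days after 2000-04-28 is June 20, 2000.
Tolling adds 30 days: June 20, 2000 + 30 days = July 20, 2000.
The deadline is July 20, 2000; the filing on July 12, 2000 is on or before that date.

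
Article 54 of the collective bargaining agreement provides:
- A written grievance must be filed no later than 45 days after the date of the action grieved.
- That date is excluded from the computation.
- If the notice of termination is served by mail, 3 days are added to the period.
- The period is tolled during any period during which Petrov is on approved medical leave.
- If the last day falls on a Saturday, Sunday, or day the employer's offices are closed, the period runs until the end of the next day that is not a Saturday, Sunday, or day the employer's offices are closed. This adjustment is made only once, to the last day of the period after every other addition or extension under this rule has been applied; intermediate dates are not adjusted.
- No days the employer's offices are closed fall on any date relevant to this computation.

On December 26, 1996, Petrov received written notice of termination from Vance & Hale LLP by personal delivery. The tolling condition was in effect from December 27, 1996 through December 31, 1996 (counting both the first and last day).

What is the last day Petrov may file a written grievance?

February 14, 1997

45 days after December 26, 1996 is February 9, 1997.
Service was not by mail, so no mail extension applies.
From December 27, 1996 through December 31, 1996 inclusive is 5 days; tolling adds 5 days: February 9, 1997 + 5 days = February 14, 1997.
February 14, 1997 is a Friday and not a day the employer's offices are closed, so no extension applies.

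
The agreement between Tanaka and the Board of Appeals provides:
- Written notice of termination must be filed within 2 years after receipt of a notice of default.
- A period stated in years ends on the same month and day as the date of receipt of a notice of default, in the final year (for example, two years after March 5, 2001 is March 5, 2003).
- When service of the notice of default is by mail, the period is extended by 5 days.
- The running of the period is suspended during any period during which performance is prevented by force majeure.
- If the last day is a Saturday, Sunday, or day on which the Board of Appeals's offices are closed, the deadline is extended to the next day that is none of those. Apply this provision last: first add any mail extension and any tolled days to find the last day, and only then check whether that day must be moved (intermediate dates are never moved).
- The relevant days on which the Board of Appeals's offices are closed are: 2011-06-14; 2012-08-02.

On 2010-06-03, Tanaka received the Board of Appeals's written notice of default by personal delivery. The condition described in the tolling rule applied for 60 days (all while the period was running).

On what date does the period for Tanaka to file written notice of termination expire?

August 3, 2012

2 years after 2010-06-03 is June 3, 2012.
Service was not by mail, so no mail extension applies.
Tolling adds 60 days: June 3, 2012 + 60 days = August 2, 2012.
August 2, 2012 is a listed holiday. The next qualifying day is August 3, 2012.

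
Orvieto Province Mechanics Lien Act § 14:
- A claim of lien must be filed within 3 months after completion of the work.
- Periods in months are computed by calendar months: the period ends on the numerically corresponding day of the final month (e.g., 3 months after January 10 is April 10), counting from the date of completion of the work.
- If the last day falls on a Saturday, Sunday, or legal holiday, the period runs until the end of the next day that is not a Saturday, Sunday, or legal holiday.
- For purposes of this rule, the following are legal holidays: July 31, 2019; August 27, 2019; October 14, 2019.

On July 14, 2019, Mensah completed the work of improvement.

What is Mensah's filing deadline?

October 15, 2019

3 months after July 14, 2019 is October 14, 2019.
October 14, 2019 is a listed holiday. The next qualifying day is October 15, 2019.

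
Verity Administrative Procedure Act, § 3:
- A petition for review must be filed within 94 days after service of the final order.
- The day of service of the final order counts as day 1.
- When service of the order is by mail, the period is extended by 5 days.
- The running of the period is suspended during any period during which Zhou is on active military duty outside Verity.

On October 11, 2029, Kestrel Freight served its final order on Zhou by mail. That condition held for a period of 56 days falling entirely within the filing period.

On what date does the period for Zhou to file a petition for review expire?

March 14, 2030

Counting October 11, 2029 as day 1, day 94 is January 12, 2030.
Service was by mail, adding 5 days: January 12, 2030 + 5 days = January 17, 2030.
Tolling adds 56 days: January 17, 2030 + 56 days = March 14, 2030.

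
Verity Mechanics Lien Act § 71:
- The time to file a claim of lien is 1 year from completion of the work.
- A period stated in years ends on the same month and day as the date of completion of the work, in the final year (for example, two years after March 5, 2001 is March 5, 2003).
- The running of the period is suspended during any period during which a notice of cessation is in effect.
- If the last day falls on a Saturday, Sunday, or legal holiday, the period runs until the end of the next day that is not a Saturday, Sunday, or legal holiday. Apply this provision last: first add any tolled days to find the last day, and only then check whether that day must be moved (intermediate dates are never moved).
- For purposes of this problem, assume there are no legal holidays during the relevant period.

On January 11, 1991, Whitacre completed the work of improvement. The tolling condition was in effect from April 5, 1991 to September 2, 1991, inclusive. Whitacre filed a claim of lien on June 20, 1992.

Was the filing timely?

1 year after January 11, 1991 is January 11, 1992.
From April 5, 1991 through September 2, 1991 inclusive is 151 days; tolling adds 151 days: January 11, 1992 + 151 days = June 10, 1992.
June 10, 1992 is a Wednesday and not a legal holiday, so no extension applies.
The deadline is June 10, 1992; the filing on June 20, 1992 is after that date.

No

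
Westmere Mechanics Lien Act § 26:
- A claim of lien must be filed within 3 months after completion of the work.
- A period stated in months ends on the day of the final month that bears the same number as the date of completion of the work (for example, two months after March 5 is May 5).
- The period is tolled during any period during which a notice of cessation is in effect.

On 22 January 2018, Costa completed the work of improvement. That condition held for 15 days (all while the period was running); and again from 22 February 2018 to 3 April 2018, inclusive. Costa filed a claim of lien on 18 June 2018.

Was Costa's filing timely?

No

3 months after 22 January 2018 is April 22, 2018.
Tolling adds 15 days: April 22, 2018 + 15 days = May 7, 2018.
From February 22, 2018 through April 3, 2018 inclusive is 41 days; tolling adds 41 days: May 7, 2018 + 41 days = June 17, 2018.
The deadline is June 17, 2018; the filing on June 18, 2018 is after that date.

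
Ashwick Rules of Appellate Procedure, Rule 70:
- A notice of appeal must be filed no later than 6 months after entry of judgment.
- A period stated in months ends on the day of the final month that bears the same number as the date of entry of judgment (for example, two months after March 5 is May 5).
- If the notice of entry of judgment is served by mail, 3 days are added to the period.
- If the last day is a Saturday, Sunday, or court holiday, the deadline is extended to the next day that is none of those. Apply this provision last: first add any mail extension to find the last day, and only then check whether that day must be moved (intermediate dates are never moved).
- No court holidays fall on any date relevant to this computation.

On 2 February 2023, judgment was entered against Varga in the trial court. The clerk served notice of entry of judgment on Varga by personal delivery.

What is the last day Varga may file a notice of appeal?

August 2, 2023

6 months after 2 February 2023 is August 2, 2023.
Service was not by mail, so no mail extension applies.
August 2, 2023 is a Wednesday and not a court holiday, so no extension applies.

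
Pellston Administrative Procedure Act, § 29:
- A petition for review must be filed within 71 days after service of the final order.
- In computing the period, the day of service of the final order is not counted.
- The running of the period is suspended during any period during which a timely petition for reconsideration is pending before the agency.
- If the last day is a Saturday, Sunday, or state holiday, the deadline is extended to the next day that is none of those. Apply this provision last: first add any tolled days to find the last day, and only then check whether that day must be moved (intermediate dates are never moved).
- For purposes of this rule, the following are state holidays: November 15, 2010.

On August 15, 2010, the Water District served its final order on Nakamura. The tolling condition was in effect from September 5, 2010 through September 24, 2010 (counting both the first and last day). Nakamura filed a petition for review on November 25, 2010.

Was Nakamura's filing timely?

71 days after August 15, 2010 is October 25, 2010.
From September 5, 2010 through September 24, 2010 inclusive is 20 days; tolling adds 20 days: October 25, 2010 + 20 days = November 14, 2010.
November 14, 2010 is Sunday; November 15, 2010 is a listed holiday. The next qualifying day is November 16, 2010.
The deadline is November 16, 2010; the filing on November 25, 2010 is after that date.

No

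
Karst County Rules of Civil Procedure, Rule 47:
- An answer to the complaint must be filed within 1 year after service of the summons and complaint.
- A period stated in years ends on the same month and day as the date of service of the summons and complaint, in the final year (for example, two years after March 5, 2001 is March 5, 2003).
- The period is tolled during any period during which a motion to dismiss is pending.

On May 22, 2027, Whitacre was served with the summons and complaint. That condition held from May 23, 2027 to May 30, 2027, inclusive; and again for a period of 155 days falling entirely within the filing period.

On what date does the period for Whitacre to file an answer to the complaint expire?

1 year after May 22, 2027 is May 22, 2028.
From May 23, 2027 through May 30, 2027 inclusive is 8 days; tolling adds 8 days: May 22, 2028 + 8 days = May 30, 2028.
Tolling adds 155 days: May 30, 2028 + 155 days = November 1, 2028.

November 1, 2028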